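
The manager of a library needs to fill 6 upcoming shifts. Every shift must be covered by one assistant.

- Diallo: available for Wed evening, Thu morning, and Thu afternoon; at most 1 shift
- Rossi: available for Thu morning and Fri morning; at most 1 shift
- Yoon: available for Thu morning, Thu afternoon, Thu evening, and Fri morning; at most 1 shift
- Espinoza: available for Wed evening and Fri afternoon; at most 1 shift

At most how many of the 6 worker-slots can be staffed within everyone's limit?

Total capacity across all assistants is 1+1+1+1 = 4, and 6 slots are needed, so at most 4 can be filled.
An assignment achieving 4: Wed evening→Diallo, Thu evening→Yoon, Fri morning→Rossi, Fri afternoon→Espinoza.
Loads: Diallo 1/1, Rossi 1/1, Yoon 1/1, Espinoza 1/1.

4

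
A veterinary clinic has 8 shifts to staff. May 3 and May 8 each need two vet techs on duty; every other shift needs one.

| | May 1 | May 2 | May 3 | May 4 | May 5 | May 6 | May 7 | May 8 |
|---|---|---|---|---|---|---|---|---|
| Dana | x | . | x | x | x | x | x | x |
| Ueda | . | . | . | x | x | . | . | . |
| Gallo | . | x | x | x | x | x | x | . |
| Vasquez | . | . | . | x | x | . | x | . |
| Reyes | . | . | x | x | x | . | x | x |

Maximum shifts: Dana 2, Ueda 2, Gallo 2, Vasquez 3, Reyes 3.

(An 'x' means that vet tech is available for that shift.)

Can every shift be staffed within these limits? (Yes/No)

Total capacity is 12 and 10 slots are needed, so capacity alone doesn't rule it out.
Shifts {May 1, May 2, May 3, May 6, May 8} need 7 worker-slots in total, but the vet techs available for any of those shifts (Dana, Gallo, and Reyes) can supply at most 6 among them. So no valid schedule exists.

No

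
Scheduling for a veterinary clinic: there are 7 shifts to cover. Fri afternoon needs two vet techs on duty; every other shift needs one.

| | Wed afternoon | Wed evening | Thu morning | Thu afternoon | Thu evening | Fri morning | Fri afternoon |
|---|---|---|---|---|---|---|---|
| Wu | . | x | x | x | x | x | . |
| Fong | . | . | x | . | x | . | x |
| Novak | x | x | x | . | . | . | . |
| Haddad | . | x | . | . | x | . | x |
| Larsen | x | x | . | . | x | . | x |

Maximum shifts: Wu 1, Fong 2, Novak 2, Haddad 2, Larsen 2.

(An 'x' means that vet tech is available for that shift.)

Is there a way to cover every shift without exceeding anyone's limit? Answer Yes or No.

Total capacity is 9 and 8 slots are needed, so capacity alone doesn't rule it out.
Shifts {Thu afternoon, Fri morning} need 2 worker-slots in total, but the vet techs available for any of those shifts (Wu) can supply at most 1 among them. So no valid schedule exists.

No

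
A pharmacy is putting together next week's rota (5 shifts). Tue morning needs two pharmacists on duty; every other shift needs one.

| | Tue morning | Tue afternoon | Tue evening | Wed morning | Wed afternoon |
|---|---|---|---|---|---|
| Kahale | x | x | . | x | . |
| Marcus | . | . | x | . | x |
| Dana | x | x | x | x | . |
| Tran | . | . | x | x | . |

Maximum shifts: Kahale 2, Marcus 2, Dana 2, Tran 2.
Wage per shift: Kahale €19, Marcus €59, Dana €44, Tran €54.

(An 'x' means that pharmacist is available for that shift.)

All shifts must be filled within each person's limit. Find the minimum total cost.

Tue morning can only be covered by Kahale and Dana, so that assignment is forced.
Wed afternoon can only be covered by Marcus, so that assignment is forced.
Picking the cheapest available pharmacist for each shift independently would cost €204, but that ignores the shift limits.
An optimal schedule: Tue morning→Kahale+Dana, Tue afternoon→Kahale, Tue evening→Dana, Wed morning→Tran, Wed afternoon→Marcus.
Total: 19 + 44 + 19 + 44 + 54 + 59 = €239.

€239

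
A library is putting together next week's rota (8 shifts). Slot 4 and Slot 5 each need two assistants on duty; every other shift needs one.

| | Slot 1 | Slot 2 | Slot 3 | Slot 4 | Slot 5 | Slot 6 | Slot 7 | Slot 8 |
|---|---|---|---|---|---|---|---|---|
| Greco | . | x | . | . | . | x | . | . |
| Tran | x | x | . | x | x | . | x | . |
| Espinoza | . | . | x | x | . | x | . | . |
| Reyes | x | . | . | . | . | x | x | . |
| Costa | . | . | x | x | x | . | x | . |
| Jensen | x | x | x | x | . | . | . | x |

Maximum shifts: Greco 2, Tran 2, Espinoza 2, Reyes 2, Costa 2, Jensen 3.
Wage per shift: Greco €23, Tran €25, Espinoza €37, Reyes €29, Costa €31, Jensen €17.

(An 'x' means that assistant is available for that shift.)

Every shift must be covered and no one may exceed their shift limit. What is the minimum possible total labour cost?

Slot 5 can only be covered by Tran and Costa, so that assignment is forced.
Slot 8 can only be covered by Jensen, so that assignment is forced.
Picking the cheapest available assistant for each shift independently would cost €214, but that ignores the shift limits.
An optimal schedule: Slot 1→Reyes, Slot 2→Greco, Slot 3→Jensen, Slot 4→Jensen+Tran, Slot 5→Tran+Costa, Slot 6→Greco, Slot 7→Reyes, Slot 8→Jensen.
Total: 29 + 23 + 17 + 17 + 25 + 25 + 31 + 23 + 29 + 17 = €236.

€236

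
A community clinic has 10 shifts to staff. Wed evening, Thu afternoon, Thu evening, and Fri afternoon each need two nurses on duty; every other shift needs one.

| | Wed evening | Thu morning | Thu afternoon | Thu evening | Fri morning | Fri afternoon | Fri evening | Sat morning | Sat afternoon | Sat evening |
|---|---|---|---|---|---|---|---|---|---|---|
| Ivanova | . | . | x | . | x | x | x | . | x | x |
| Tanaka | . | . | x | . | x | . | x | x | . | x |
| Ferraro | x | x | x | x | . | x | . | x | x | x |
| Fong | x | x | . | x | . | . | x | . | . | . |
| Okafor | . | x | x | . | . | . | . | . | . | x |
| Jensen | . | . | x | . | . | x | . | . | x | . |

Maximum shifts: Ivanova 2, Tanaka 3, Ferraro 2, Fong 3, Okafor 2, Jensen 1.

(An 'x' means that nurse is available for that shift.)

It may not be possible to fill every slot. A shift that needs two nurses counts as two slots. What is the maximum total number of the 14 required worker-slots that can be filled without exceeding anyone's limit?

Total capacity across all nurses is 2+3+2+3+2+1 = 13, and 14 slots are needed, so at most 13 can be filled.
An assignment achieving 13: Wed evening→Ferraro+Fong, Thu morning→Fong, Thu afternoon→Tanaka+Okafor, Thu evening→Ferraro+Fong, Fri morning→Ivanova, Fri afternoon→Ivanova+Jensen, Fri evening→Tanaka, Sat morning→Tanaka, Sat evening→Okafor.
Loads: Ivanova 2/2, Tanaka 3/3, Ferraro 2/2, Fong 3/3, Okafor 2/2, Jensen 1/1.

13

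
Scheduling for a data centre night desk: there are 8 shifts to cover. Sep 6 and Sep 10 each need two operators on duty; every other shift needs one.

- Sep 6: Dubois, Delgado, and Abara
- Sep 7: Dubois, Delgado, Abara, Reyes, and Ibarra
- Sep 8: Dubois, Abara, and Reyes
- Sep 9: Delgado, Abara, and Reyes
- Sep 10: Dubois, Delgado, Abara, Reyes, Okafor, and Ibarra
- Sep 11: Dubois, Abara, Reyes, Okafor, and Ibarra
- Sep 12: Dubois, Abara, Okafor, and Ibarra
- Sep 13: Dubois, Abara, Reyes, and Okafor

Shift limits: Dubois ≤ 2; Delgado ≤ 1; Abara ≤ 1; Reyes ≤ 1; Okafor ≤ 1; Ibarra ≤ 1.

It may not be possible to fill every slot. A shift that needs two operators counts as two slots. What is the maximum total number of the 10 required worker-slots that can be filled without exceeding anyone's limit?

Total capacity across all operators is 2+1+1+1+1+1 = 7, and 10 slots are needed, so at most 7 can be filled.
An assignment achieving 7: Sep 6→Dubois+Delgado, Sep 7→Ibarra, Sep 8→Dubois, Sep 9→Abara, Sep 12→Okafor, Sep 13→Reyes.
Loads: Dubois 2/2, Delgado 1/1, Abara 1/1, Reyes 1/1, Okafor 1/1, Ibarra 1/1.

7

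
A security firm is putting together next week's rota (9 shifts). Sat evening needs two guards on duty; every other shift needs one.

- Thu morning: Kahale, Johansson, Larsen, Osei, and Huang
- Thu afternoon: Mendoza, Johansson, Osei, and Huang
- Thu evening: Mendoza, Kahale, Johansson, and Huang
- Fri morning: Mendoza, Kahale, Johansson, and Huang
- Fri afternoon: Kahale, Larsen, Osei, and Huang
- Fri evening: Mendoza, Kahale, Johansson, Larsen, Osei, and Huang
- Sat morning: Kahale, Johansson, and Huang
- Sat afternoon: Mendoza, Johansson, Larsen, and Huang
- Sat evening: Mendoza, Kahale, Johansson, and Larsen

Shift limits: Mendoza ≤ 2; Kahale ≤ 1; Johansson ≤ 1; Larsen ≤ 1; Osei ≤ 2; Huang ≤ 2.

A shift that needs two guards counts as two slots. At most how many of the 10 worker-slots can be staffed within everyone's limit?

9

Total capacity across all guards is 2+1+1+1+2+2 = 9, and 10 slots are needed, so at most 9 can be filled.
An assignment achieving 9: Thu morning→Osei, Thu afternoon→Mendoza, Thu evening→Mendoza, Fri morning→Johansson, Fri afternoon→Osei, Fri evening→Huang, Sat morning→Kahale, Sat afternoon→Huang, Sat evening→Larsen.
Loads: Mendoza 2/2, Kahale 1/1, Johansson 1/1, Larsen 1/1, Osei 2/2, Huang 2/2.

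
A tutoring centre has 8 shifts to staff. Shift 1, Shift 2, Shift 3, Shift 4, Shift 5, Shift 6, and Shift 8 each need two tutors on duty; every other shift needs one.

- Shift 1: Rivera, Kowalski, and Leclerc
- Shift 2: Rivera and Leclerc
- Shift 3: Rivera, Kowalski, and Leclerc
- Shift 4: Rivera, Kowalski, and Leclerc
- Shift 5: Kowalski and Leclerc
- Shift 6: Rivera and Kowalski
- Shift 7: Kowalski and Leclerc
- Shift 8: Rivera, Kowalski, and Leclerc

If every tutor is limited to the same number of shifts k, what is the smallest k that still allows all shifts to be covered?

With 3 tutors and 15 worker-slots to fill, someone must work at least ⌈15/3⌉ = 5 shifts, so k ≥ 5.
k = 5 works: Shift 1→Rivera+Kowalski, Shift 2→Rivera+Leclerc, Shift 3→Rivera+Leclerc, Shift 4→Rivera+Leclerc, Shift 5→Kowalski+Leclerc, Shift 6→Rivera+Kowalski, Shift 7→Kowalski, Shift 8→Kowalski+Leclerc.
Loads: Rivera 5, Kowalski 5, Leclerc 5 — all ≤ 5.

5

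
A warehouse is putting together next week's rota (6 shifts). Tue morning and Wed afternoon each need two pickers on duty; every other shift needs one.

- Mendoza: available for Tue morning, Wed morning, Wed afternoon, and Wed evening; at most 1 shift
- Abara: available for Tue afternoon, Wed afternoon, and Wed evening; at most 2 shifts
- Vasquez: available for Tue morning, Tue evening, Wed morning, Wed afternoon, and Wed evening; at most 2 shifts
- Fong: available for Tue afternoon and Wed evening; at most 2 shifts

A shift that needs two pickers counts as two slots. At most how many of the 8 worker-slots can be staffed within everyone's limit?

6

Total capacity across all pickers is 1+2+2+2 = 7, and 8 slots are needed, so at most 7 can be filled.
Shifts {Tue morning, Tue evening, Wed morning} need 4 slots but only Mendoza and Vasquez are available for them, supplying at most 3 — so at least 1 slot must go unfilled.
An assignment achieving 6: Tue morning→Mendoza+Vasquez, Tue afternoon→Abara, Tue evening→Vasquez, Wed afternoon→Abara, Wed evening→Fong.
Loads: Mendoza 1/1, Abara 2/2, Vasquez 2/2, Fong 1/2.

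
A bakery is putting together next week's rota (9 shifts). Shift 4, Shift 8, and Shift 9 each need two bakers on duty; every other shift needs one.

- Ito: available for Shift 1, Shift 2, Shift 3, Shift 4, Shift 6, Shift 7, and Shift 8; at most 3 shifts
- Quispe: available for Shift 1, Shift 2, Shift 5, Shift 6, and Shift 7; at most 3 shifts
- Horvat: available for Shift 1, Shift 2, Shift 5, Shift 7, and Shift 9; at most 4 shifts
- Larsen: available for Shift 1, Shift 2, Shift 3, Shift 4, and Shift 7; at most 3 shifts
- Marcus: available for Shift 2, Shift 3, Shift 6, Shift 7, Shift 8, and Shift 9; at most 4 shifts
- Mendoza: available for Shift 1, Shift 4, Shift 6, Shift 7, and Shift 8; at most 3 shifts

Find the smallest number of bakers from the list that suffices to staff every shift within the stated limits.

4

12 slots to fill and no one can take more than 4, so at least ⌈12/4⌉ = 3 bakers are needed.
Any 3 bakers together have capacity at most 4+4+3 = 11 < 12 slots, so 3 can never suffice.
Ito, Horvat, Larsen, and Marcus alone can cover everything: Shift 1→Horvat, Shift 2→Horvat, Shift 3→Larsen, Shift 4→Ito+Larsen, Shift 5→Horvat, Shift 6→Ito, Shift 7→Larsen, Shift 8→Ito+Marcus, Shift 9→Horvat+Marcus.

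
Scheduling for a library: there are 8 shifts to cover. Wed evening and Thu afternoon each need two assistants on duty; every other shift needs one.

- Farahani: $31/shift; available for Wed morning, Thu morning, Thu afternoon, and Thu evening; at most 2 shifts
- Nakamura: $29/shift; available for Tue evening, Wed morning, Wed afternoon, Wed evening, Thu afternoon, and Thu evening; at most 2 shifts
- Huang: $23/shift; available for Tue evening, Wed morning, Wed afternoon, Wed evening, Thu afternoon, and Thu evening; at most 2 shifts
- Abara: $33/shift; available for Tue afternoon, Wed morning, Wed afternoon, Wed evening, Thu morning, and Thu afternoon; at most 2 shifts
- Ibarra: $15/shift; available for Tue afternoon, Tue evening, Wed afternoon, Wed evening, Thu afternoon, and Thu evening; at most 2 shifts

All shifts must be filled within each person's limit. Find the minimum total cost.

$262

Picking the cheapest available assistant for each shift independently would cost $190, but that ignores the shift limits.
An optimal schedule: Tue afternoon→Abara, Tue evening→Nakamura, Wed morning→Farahani, Wed afternoon→Nakamura, Wed evening→Huang+Ibarra, Thu morning→Farahani, Thu afternoon→Abara+Ibarra, Thu evening→Huang.
Total: 33 + 29 + 31 + 29 + 23 + 15 + 31 + 33 + 15 + 23 = $262.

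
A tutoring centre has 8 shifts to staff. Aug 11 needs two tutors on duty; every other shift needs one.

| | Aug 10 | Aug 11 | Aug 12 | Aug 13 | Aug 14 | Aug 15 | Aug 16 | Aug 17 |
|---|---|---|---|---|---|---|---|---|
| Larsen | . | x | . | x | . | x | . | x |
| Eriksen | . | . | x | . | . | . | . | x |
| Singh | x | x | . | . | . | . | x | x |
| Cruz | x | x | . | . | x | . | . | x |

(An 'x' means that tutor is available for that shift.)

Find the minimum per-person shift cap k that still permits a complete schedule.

3

With 4 tutors and 9 worker-slots to fill, someone must work at least ⌈9/4⌉ = 3 shifts, so k ≥ 3.
k = 3 works: Aug 10→Singh, Aug 11→Larsen+Singh, Aug 12→Eriksen, Aug 13→Larsen, Aug 14→Cruz, Aug 15→Larsen, Aug 16→Singh, Aug 17→Eriksen.
Loads: Larsen 3, Eriksen 2, Singh 3, Cruz 1 — all ≤ 3.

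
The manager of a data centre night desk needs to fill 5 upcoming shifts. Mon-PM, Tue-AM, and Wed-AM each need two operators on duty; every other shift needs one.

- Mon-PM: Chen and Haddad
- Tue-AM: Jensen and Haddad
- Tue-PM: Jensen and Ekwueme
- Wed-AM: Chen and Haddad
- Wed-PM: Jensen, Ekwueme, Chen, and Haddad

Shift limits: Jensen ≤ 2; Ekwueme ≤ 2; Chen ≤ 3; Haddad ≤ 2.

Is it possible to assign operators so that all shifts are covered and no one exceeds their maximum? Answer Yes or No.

No

Total capacity is 9 and 8 slots are needed, so capacity alone doesn't rule it out.
Shifts {Mon-PM, Tue-AM, Wed-AM} need 6 worker-slots in total, but the operators available for any of those shifts (Jensen, Chen, and Haddad) can supply at most 5 among them. So no valid schedule exists.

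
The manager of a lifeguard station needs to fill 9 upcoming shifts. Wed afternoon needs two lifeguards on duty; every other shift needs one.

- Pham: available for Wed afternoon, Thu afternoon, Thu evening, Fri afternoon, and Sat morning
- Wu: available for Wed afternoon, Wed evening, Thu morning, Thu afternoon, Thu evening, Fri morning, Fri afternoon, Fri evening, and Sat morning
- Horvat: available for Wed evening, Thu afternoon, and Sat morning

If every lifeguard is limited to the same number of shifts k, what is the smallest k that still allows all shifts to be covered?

4

With 3 lifeguards and 10 worker-slots to fill, someone must work at least ⌈10/3⌉ = 4 shifts, so k ≥ 4.
k = 4 works: Wed afternoon→Pham+Wu, Wed evening→Horvat, Thu morning→Wu, Thu afternoon→Pham, Thu evening→Pham, Fri morning→Wu, Fri afternoon→Pham, Fri evening→Wu, Sat morning→Horvat.
Loads: Pham 4, Wu 4, Horvat 2 — all ≤ 4.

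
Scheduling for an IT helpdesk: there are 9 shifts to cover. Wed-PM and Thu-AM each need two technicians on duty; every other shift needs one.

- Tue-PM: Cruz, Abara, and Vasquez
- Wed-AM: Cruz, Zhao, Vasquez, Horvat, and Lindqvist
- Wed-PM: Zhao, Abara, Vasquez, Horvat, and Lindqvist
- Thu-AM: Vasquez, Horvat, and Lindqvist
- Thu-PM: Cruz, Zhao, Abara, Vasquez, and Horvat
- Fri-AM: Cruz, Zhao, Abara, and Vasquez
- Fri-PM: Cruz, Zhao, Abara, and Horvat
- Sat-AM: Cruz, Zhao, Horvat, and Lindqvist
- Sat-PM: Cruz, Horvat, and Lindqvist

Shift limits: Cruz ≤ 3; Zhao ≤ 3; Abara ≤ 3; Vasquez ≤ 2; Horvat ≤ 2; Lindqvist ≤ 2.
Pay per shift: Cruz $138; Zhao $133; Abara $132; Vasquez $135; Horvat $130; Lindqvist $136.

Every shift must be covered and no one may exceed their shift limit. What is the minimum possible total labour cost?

Picking the cheapest available technician for each shift independently would cost $1441, but that ignores the shift limits.
An optimal schedule: Tue-PM→Abara, Wed-AM→Zhao, Wed-PM→Vasquez+Lindqvist, Thu-AM→Horvat+Vasquez, Thu-PM→Zhao, Fri-AM→Abara, Fri-PM→Abara, Sat-AM→Zhao, Sat-PM→Horvat.
Total: 132 + 133 + 135 + 136 + 130 + 135 + 133 + 132 + 132 + 133 + 130 = $1461.

$1461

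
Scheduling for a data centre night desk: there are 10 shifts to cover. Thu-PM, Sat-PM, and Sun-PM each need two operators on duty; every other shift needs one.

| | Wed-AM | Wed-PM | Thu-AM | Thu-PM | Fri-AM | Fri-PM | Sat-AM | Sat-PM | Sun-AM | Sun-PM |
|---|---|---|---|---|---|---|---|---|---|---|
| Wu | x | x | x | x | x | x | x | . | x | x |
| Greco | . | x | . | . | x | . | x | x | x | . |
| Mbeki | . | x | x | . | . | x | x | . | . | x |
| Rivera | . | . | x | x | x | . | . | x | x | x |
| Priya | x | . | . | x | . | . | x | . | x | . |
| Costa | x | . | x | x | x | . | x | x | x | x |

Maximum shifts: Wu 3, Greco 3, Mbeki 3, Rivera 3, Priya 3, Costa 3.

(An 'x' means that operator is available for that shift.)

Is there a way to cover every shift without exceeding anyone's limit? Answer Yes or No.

Yes

One valid schedule: Wed-AM→Wu, Wed-PM→Wu, Thu-AM→Mbeki, Thu-PM→Rivera+Priya, Fri-AM→Greco, Fri-PM→Wu, Sat-AM→Greco, Sat-PM→Greco+Rivera, Sun-AM→Rivera, Sun-PM→Mbeki+Costa.
Loads: Wu 3/3, Greco 3/3, Mbeki 2/3, Rivera 3/3, Priya 1/3, Costa 1/3 — all within limits.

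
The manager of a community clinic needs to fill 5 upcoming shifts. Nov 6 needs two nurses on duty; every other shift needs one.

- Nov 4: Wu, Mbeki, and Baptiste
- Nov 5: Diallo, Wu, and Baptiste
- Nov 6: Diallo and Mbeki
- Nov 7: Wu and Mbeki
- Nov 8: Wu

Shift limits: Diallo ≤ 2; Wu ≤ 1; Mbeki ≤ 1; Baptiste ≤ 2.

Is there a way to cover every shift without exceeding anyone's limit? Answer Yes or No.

Total capacity is 6 and 6 slots are needed, so capacity alone doesn't rule it out.
Shifts {Nov 6, Nov 7, Nov 8} need 4 worker-slots in total, but the nurses available for any of those shifts (Diallo, Wu, and Mbeki) can supply at most 3 among them. So no valid schedule exists.

No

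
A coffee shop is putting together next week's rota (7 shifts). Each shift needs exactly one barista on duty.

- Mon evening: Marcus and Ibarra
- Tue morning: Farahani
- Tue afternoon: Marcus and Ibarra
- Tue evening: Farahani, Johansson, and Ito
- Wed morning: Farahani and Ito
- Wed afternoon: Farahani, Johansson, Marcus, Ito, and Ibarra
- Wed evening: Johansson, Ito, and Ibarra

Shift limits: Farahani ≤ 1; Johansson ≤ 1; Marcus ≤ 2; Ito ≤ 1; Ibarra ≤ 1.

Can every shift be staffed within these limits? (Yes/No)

No

Total capacity is 1+1+2+1+1 = 6 but 7 worker-slots are needed — infeasible.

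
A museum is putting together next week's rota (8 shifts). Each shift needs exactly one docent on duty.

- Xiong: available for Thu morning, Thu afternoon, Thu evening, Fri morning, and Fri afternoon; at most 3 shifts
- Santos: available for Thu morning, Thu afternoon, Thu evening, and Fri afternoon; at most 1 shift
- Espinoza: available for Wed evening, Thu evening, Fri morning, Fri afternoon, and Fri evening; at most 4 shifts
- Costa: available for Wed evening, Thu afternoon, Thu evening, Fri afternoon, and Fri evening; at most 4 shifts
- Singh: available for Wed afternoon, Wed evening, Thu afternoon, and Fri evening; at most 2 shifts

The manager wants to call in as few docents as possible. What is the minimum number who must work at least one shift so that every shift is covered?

3

8 slots to fill and no one can take more than 4, so at least ⌈8/4⌉ = 2 docents are needed.
No set of 2 docents can cover every shift (each such set leaves at least one shift with no one available or exceeds a cap).
Xiong, Espinoza, and Singh alone can cover everything: Wed afternoon→Singh, Wed evening→Espinoza, Thu morning→Xiong, Thu afternoon→Xiong, Thu evening→Xiong, Fri morning→Espinoza, Fri afternoon→Espinoza, Fri evening→Espinoza.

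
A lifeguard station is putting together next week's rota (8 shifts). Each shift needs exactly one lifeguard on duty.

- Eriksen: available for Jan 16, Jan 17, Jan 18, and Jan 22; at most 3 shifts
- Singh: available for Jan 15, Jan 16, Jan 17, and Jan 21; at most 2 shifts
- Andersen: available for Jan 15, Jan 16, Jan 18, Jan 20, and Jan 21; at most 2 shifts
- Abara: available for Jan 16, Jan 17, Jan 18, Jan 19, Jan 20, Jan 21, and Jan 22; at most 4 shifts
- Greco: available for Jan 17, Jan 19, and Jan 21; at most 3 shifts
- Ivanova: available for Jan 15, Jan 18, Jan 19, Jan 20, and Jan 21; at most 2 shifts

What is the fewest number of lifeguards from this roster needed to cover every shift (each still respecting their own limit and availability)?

8 slots to fill and no one can take more than 4, so at least ⌈8/4⌉ = 2 lifeguards are needed.
Any 2 lifeguards together have capacity at most 4+3 = 7 < 8 slots, so 2 can never suffice.
Eriksen, Singh, and Abara alone can cover everything: Jan 15→Singh, Jan 16→Eriksen, Jan 17→Abara, Jan 18→Eriksen, Jan 19→Abara, Jan 20→Abara, Jan 21→Singh, Jan 22→Eriksen.

3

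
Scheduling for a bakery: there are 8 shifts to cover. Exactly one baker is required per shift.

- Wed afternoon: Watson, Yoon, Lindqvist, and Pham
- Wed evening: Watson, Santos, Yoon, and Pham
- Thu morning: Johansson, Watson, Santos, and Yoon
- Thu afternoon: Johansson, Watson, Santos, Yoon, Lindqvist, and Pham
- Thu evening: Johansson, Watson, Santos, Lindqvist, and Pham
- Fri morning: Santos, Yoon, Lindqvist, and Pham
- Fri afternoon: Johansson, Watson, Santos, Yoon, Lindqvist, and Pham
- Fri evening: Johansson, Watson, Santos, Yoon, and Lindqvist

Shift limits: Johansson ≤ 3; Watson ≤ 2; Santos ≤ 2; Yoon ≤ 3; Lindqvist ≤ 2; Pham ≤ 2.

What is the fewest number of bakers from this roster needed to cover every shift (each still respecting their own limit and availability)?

3

8 slots to fill and no one can take more than 3, so at least ⌈8/3⌉ = 3 bakers are needed.
Johansson, Watson, and Yoon alone can cover everything: Wed afternoon→Watson, Wed evening→Watson, Thu morning→Johansson, Thu afternoon→Johansson, Thu evening→Johansson, Fri morning→Yoon, Fri afternoon→Yoon, Fri evening→Yoon.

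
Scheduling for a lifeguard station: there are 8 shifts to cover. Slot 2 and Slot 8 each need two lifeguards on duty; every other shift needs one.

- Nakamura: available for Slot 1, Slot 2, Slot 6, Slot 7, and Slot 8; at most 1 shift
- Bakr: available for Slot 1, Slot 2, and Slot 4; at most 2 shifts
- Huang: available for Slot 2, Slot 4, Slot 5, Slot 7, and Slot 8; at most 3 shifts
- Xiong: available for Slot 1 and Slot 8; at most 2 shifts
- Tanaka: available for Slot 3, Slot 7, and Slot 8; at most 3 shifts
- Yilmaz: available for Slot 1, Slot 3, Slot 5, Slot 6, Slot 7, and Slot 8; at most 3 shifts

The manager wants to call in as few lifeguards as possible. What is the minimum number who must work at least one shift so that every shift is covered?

4

10 slots to fill and no one can take more than 3, so at least ⌈10/3⌉ = 4 lifeguards are needed.
Nakamura, Huang, Tanaka, and Yilmaz alone can cover everything: Slot 1→Yilmaz, Slot 2→Nakamura+Huang, Slot 3→Tanaka, Slot 4→Huang, Slot 5→Huang, Slot 6→Yilmaz, Slot 7→Tanaka, Slot 8→Tanaka+Yilmaz.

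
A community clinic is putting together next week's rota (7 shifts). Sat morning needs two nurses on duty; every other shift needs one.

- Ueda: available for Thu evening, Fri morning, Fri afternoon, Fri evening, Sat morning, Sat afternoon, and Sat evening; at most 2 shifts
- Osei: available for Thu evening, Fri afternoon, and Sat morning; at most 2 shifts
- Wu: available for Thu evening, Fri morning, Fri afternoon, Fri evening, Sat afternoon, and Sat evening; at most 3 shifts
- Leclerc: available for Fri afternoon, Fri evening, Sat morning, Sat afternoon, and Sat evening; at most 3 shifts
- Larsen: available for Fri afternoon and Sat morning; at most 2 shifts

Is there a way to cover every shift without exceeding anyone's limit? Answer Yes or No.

One valid schedule: Thu evening→Ueda, Fri morning→Ueda, Fri afternoon→Osei, Fri evening→Wu, Sat morning→Osei+Leclerc, Sat afternoon→Wu, Sat evening→Wu.
Loads: Ueda 2/2, Osei 2/2, Wu 3/3, Leclerc 1/3, Larsen 0/2 — all within limits.

Yes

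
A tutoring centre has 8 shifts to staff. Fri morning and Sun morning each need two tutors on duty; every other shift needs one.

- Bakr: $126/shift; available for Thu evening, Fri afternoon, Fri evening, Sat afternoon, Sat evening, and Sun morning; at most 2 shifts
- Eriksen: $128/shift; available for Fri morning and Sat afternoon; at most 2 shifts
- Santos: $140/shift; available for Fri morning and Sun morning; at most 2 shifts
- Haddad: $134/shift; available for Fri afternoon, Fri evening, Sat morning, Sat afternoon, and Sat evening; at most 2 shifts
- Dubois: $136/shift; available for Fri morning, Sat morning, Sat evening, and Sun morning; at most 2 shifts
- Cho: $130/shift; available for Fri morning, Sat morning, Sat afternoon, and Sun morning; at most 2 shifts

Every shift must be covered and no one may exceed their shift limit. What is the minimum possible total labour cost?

$1308

Thu evening can only be covered by Bakr, so that assignment is forced.
Picking the cheapest available tutor for each shift independently would cost $1274, but that ignores the shift limits.
An optimal schedule: Thu evening→Bakr, Fri morning→Eriksen+Dubois, Fri afternoon→Bakr, Fri evening→Haddad, Sat morning→Cho, Sat afternoon→Eriksen, Sat evening→Haddad, Sun morning→Cho+Dubois.
Total: 126 + 128 + 136 + 126 + 134 + 130 + 128 + 134 + 130 + 136 = $1308.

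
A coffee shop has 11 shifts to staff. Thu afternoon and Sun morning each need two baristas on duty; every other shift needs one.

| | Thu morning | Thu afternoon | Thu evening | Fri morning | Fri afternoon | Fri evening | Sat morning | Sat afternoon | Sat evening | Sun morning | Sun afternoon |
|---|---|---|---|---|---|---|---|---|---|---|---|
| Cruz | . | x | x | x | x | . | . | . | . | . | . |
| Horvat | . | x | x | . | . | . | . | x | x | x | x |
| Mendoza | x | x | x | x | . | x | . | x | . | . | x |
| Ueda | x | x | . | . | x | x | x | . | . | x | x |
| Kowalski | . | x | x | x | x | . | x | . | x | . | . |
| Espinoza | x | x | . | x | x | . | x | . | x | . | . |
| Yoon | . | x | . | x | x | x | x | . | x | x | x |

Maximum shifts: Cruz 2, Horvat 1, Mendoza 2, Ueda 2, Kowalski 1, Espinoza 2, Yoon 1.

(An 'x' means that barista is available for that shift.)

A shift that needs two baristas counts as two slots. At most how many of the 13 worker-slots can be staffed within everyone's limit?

11

Total capacity across all baristas is 2+1+2+2+1+2+1 = 11, and 13 slots are needed, so at most 11 can be filled.
An assignment achieving 11: Thu morning→Mendoza, Thu afternoon→Espinoza, Thu evening→Cruz, Fri morning→Cruz, Fri afternoon→Espinoza, Fri evening→Mendoza, Sat morning→Ueda, Sat afternoon→Horvat, Sat evening→Kowalski, Sun morning→Ueda+Yoon.
Loads: Cruz 2/2, Horvat 1/1, Mendoza 2/2, Ueda 2/2, Kowalski 1/1, Espinoza 2/2, Yoon 1/1.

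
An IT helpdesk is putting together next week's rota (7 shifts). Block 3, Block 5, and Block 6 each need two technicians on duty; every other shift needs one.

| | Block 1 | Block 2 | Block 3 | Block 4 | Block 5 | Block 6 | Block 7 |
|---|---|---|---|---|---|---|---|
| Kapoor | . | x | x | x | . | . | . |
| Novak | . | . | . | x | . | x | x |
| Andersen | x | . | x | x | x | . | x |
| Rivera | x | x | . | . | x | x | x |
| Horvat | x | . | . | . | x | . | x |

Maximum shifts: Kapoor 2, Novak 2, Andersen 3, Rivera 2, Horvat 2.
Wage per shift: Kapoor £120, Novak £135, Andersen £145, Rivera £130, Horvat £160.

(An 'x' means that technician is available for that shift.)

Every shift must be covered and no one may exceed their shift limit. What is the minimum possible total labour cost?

Block 3 can only be covered by Kapoor and Andersen, so that assignment is forced.
Block 6 can only be covered by Novak and Rivera, so that assignment is forced.
Picking the cheapest available technician for each shift independently would cost £1305, but that ignores the shift limits.
An optimal schedule: Block 1→Andersen, Block 2→Kapoor, Block 3→Kapoor+Andersen, Block 4→Novak, Block 5→Andersen+Rivera, Block 6→Novak+Rivera, Block 7→Horvat.
Total: 145 + 120 + 120 + 145 + 135 + 145 + 130 + 135 + 130 + 160 = £1365.

£1365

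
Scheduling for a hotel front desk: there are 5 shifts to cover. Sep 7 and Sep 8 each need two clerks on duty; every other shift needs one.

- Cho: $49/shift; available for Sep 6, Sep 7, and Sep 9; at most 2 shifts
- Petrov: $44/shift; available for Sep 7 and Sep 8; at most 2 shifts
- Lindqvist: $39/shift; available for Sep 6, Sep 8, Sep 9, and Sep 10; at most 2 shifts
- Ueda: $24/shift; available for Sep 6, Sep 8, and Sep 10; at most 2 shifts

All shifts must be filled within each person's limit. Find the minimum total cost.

Sep 7 can only be covered by Cho and Petrov, so that assignment is forced.
Picking the cheapest available clerk for each shift independently would cost $243, but that ignores the shift limits.
An optimal schedule: Sep 6→Ueda, Sep 7→Petrov+Cho, Sep 8→Lindqvist+Petrov, Sep 9→Lindqvist, Sep 10→Ueda.
Total: 24 + 44 + 49 + 39 + 44 + 39 + 24 = $263.

$263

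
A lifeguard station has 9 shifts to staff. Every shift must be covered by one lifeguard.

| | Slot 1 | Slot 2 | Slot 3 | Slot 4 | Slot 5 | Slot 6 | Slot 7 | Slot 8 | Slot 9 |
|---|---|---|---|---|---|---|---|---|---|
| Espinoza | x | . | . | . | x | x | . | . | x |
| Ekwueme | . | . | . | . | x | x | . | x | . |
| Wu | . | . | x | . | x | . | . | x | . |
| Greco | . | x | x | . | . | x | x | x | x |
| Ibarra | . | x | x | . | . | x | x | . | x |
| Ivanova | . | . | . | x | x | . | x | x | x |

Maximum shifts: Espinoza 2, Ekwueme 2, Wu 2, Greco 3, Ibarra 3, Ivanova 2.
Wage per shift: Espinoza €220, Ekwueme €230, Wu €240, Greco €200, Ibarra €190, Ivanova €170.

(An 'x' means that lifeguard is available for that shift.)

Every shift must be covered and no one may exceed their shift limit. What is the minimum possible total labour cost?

€1730

Slot 1 can only be covered by Espinoza, so that assignment is forced.
Slot 4 can only be covered by Ivanova, so that assignment is forced.
Picking the cheapest available lifeguard for each shift independently would cost €1640, but that ignores the shift limits.
An optimal schedule: Slot 1→Espinoza, Slot 2→Ibarra, Slot 3→Ibarra, Slot 4→Ivanova, Slot 5→Ivanova, Slot 6→Greco, Slot 7→Ibarra, Slot 8→Greco, Slot 9→Greco.
Total: 220 + 190 + 190 + 170 + 170 + 200 + 190 + 200 + 200 = €1730.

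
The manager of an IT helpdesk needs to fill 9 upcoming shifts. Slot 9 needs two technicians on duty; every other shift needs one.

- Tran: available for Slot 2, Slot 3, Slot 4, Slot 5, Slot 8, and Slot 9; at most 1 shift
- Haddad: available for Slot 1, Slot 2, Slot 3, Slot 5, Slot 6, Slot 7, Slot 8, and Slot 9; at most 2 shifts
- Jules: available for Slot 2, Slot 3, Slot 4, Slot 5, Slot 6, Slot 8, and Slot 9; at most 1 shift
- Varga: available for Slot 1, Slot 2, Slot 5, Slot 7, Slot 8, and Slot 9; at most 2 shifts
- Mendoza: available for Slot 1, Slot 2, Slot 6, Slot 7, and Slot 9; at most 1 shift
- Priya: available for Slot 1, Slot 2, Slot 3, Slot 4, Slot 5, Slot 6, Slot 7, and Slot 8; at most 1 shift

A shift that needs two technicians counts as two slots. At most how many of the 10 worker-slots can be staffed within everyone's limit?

Total capacity across all technicians is 1+2+1+2+1+1 = 8, and 10 slots are needed, so at most 8 can be filled.
An assignment achieving 8: Slot 1→Haddad, Slot 3→Haddad, Slot 4→Tran, Slot 5→Varga, Slot 6→Jules, Slot 7→Varga, Slot 8→Priya, Slot 9→Mendoza.
Loads: Tran 1/1, Haddad 2/2, Jules 1/1, Varga 2/2, Mendoza 1/1, Priya 1/1.

8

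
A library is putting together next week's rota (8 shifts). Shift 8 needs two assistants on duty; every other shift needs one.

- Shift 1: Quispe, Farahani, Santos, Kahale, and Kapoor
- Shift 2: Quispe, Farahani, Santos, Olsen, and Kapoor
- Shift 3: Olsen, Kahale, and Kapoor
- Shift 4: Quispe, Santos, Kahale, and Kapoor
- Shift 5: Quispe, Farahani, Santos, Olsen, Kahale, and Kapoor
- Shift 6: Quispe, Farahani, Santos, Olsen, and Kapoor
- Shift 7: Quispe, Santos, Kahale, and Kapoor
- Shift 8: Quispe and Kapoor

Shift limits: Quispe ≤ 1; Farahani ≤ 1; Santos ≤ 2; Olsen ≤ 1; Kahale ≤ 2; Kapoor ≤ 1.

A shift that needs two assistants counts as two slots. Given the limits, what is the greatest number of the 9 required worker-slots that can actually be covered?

Total capacity across all assistants is 1+1+2+1+2+1 = 8, and 9 slots are needed, so at most 8 can be filled.
An assignment achieving 8: Shift 1→Kahale, Shift 2→Farahani, Shift 3→Olsen, Shift 4→Santos, Shift 5→Kahale, Shift 7→Santos, Shift 8→Quispe+Kapoor.
Loads: Quispe 1/1, Farahani 1/1, Santos 2/2, Olsen 1/1, Kahale 2/2, Kapoor 1/1.

8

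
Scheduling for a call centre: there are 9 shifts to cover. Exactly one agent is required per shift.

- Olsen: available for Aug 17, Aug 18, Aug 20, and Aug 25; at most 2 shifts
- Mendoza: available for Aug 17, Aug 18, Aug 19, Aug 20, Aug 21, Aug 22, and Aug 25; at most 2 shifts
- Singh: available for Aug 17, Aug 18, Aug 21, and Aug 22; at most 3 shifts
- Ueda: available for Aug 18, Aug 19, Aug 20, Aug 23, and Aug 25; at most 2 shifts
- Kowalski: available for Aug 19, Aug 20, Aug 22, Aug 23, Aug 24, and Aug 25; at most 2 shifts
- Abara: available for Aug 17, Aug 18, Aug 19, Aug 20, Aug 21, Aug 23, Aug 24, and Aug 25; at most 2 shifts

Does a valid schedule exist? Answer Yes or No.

Yes

One valid schedule: Aug 17→Olsen, Aug 18→Olsen, Aug 19→Ueda, Aug 20→Kowalski, Aug 21→Mendoza, Aug 22→Mendoza, Aug 23→Ueda, Aug 24→Kowalski, Aug 25→Abara.
Loads: Olsen 2/2, Mendoza 2/2, Singh 0/3, Ueda 2/2, Kowalski 2/2, Abara 1/2 — all within limits.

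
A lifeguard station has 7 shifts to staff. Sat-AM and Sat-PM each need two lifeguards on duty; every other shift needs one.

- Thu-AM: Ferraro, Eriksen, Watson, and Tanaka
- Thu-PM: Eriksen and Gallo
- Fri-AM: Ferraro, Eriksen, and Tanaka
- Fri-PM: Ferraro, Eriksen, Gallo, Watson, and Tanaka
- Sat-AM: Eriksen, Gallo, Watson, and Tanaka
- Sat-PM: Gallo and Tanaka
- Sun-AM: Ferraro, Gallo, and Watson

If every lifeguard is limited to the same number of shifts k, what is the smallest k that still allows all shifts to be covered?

With 5 lifeguards and 9 worker-slots to fill, someone must work at least ⌈9/5⌉ = 2 shifts, so k ≥ 2.
k = 2 works: Thu-AM→Eriksen, Thu-PM→Eriksen, Fri-AM→Ferraro, Fri-PM→Gallo, Sat-AM→Watson+Tanaka, Sat-PM→Gallo+Tanaka, Sun-AM→Ferraro.
Loads: Ferraro 2, Eriksen 2, Gallo 2, Watson 1, Tanaka 2 — all ≤ 2.

2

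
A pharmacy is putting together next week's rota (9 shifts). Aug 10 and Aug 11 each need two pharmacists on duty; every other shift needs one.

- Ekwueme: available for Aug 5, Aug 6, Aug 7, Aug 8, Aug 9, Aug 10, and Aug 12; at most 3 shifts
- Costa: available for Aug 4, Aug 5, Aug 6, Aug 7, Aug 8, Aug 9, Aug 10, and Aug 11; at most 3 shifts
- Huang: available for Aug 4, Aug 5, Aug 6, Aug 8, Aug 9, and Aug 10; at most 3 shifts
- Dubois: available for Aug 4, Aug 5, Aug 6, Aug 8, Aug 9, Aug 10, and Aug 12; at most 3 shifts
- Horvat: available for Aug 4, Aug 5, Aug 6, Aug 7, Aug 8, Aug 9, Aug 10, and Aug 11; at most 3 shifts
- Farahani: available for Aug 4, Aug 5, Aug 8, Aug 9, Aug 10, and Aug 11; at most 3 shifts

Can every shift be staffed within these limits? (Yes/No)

Yes

One valid schedule: Aug 4→Costa, Aug 5→Costa, Aug 6→Ekwueme, Aug 7→Ekwueme, Aug 8→Huang, Aug 9→Huang, Aug 10→Huang+Dubois, Aug 11→Costa+Horvat, Aug 12→Ekwueme.
Loads: Ekwueme 3/3, Costa 3/3, Huang 3/3, Dubois 1/3, Horvat 1/3, Farahani 0/3 — all within limits.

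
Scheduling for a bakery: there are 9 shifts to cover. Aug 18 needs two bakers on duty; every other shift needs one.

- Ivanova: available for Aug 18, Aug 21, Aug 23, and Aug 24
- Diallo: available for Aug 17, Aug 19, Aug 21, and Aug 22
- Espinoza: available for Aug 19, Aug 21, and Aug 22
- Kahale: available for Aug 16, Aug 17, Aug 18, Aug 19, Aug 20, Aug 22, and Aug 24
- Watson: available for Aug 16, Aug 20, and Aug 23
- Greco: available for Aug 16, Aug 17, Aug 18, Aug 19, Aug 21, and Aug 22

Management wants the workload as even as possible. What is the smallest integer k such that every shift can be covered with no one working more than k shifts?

2

With 6 bakers and 10 worker-slots to fill, someone must work at least ⌈10/6⌉ = 2 shifts, so k ≥ 2.
k = 2 works: Aug 16→Watson, Aug 17→Diallo, Aug 18→Kahale+Greco, Aug 19→Diallo, Aug 20→Kahale, Aug 21→Espinoza, Aug 22→Espinoza, Aug 23→Ivanova, Aug 24→Ivanova.
Loads: Ivanova 2, Diallo 2, Espinoza 2, Kahale 2, Watson 1, Greco 1 — all ≤ 2.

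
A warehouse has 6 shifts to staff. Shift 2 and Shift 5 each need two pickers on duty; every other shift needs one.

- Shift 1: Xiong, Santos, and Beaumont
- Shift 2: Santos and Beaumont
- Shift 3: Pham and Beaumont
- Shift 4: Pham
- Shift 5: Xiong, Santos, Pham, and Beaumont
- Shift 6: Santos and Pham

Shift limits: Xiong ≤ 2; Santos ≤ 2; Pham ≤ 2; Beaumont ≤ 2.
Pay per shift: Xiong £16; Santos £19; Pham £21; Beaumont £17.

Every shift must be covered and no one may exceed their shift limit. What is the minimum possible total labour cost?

£146

Shift 2 can only be covered by Santos and Beaumont, so that assignment is forced.
Shift 4 can only be covered by Pham, so that assignment is forced.
Picking the cheapest available picker for each shift independently would cost £142, but that ignores the shift limits.
An optimal schedule: Shift 1→Xiong, Shift 2→Santos+Beaumont, Shift 3→Pham, Shift 4→Pham, Shift 5→Xiong+Beaumont, Shift 6→Santos.
Total: 16 + 19 + 17 + 21 + 21 + 16 + 17 + 19 = £146.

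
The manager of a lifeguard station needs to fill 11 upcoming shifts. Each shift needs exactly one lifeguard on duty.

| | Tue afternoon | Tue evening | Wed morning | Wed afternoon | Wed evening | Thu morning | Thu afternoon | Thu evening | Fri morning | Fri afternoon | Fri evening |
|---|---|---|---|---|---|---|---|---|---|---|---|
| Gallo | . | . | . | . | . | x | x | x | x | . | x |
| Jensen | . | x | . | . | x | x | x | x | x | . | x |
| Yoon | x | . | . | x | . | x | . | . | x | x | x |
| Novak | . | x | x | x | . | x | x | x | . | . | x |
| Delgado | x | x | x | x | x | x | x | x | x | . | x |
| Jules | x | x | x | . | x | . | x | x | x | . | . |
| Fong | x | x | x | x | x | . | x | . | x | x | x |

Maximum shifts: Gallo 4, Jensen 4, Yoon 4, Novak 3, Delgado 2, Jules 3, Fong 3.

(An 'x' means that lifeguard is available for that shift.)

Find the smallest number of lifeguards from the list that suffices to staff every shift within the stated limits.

3

11 slots to fill and no one can take more than 4, so at least ⌈11/4⌉ = 3 lifeguards are needed.
Gallo, Yoon, and Jules alone can cover everything: Tue afternoon→Yoon, Tue evening→Jules, Wed morning→Jules, Wed afternoon→Yoon, Wed evening→Jules, Thu morning→Gallo, Thu afternoon→Gallo, Thu evening→Gallo, Fri morning→Yoon, Fri afternoon→Yoon, Fri evening→Gallo.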